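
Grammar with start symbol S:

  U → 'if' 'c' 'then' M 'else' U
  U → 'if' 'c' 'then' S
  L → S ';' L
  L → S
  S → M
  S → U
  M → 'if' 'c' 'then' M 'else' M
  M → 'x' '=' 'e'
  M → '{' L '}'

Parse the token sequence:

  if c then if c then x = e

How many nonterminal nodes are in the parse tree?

6

[S [U if c then [S [U if c then [S [M x = e]]]]]]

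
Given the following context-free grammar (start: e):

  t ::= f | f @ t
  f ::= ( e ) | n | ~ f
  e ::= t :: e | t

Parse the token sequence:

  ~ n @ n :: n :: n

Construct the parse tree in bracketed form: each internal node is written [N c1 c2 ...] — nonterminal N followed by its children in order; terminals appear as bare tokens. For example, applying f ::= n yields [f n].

[e [t [f ~ [f n]] @ [t [f n]]] :: [e [t [f n]] :: [e [t [f n]]]]]

e
t :: e
f @ t :: e
~ f @ t :: e
~ n @ t :: e
~ n @ f :: e
~ n @ n :: e
~ n @ n :: t :: e
~ n @ n :: f :: e
~ n @ n :: n :: e
~ n @ n :: n :: t
~ n @ n :: n :: f
~ n @ n :: n :: n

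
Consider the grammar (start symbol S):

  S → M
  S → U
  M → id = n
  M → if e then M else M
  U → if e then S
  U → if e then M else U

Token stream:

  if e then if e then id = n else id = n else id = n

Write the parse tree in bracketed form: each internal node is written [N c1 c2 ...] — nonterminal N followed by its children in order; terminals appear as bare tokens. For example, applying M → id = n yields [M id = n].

S
M
if e then M else M
if e then if e then M else M else M
if e then if e then id = n else M else M
if e then if e then id = n else id = n else M
if e then if e then id = n else id = n else id = n

[S [M if e then [M if e then [M id = n] else [M id = n]] else [M id = n]]]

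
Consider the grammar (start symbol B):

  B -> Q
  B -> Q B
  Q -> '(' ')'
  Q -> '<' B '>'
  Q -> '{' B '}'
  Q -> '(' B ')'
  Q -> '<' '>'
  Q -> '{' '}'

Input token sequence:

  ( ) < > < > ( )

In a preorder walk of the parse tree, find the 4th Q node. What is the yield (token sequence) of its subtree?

[B [Q ( )] [B [Q < >] [B [Q < >] [B [Q ( )]]]]]

( )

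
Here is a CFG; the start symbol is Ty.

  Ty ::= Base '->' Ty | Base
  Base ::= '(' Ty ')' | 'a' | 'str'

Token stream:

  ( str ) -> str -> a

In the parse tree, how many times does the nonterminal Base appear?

[Ty [Base ( [Ty [Base str]] )] -> [Ty [Base str] -> [Ty [Base a]]]]

4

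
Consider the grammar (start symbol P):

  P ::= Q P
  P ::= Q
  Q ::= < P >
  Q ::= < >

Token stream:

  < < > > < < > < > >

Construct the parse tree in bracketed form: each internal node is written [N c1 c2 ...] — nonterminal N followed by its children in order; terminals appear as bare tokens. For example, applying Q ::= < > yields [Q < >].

[P [Q < [P [Q < >]] >] [P [Q < [P [Q < >] [P [Q < >]]] >]]]

P
Q P
< P > P
< Q > P
< < > > P
< < > > Q
< < > > < P >
< < > > < Q P >
< < > > < < > P >
< < > > < < > Q >
< < > > < < > < > >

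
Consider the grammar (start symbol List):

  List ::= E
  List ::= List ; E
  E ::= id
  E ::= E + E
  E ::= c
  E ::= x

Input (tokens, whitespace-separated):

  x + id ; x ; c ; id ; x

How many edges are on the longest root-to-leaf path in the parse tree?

7

[List [List [List [List [List [E [E x] + [E id]]] ; [E x]] ; [E c]] ; [E id]] ; [E x]]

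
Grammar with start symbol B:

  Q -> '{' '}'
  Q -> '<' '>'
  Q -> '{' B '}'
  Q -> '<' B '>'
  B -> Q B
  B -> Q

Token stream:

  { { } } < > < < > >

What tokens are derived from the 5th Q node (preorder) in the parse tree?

< >

[B [Q { [B [Q { }]] }] [B [Q < >] [B [Q < [B [Q < >]] >]]]]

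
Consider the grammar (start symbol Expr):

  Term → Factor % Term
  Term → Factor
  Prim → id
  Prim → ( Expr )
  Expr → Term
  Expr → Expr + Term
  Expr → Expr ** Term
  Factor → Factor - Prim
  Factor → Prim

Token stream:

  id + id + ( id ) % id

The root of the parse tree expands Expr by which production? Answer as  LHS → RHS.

[Expr [Expr [Expr [Term [Factor [Prim id]]]] + [Term [Factor [Prim id]]]] + [Term [Factor [Prim ( [Expr [Term [Factor [Prim id]]]] )]] % [Term [Factor [Prim id]]]]]

Expr → Expr + Term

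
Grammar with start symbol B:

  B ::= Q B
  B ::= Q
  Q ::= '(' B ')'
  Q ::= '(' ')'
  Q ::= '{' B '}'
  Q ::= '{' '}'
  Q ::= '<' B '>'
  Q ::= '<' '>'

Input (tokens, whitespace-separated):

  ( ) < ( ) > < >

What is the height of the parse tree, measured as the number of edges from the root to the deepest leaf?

[B [Q ( )] [B [Q < [B [Q ( )]] >] [B [Q < >]]]]

5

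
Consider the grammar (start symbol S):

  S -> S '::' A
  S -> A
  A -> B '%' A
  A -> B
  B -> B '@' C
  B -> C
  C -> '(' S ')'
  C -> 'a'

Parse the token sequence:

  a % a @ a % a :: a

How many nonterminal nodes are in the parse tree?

16

[S [S [A [B [C a]] % [A [B [B [C a]] @ [C a]] % [A [B [C a]]]]]] :: [A [B [C a]]]]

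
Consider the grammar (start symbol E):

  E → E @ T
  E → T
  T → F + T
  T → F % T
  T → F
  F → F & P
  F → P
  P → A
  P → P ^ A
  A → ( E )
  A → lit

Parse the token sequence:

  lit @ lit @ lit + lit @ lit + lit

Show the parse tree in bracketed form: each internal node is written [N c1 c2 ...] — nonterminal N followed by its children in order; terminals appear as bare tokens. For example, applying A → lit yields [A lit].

[E [E [E [E [T [F [P [A lit]]]]] @ [T [F [P [A lit]]]]] @ [T [F [P [A lit]]] + [T [F [P [A lit]]]]]] @ [T [F [P [A lit]]] + [T [F [P [A lit]]]]]]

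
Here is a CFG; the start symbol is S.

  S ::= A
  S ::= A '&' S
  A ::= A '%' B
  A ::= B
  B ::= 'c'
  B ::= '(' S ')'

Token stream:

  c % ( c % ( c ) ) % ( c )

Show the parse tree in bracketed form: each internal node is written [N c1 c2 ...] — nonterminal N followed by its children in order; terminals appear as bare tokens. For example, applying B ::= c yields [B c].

S
A
A % B
A % B % B
B % B % B
c % B % B
c % ( S ) % B
c % ( A ) % B
c % ( A % B ) % B
c % ( B % B ) % B
c % ( c % B ) % B
c % ( c % ( S ) ) % B
c % ( c % ( A ) ) % B
c % ( c % ( B ) ) % B
c % ( c % ( c ) ) % B
c % ( c % ( c ) ) % ( S )
c % ( c % ( c ) ) % ( A )
c % ( c % ( c ) ) % ( B )
c % ( c % ( c ) ) % ( c )

[S [A [A [A [B c]] % [B ( [S [A [A [B c]] % [B ( [S [A [B c]]] )]]] )]] % [B ( [S [A [B c]]] )]]]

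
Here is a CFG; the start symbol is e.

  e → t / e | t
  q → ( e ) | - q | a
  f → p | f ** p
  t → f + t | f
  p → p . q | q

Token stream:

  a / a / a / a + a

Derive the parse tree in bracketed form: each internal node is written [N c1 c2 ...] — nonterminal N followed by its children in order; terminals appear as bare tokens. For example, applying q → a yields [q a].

[e [t [f [p [q a]]]] / [e [t [f [p [q a]]]] / [e [t [f [p [q a]]]] / [e [t [f [p [q a]]] + [t [f [p [q a]]]]]]]]]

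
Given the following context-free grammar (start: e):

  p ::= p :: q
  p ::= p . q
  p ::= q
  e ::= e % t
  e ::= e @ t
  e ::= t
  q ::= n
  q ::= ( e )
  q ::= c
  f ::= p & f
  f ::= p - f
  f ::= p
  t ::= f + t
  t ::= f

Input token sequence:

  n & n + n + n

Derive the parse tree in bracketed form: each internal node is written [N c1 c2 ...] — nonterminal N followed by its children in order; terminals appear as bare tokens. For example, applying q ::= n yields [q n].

e
t
f + t
p & f + t
q & f + t
n & f + t
n & p + t
n & q + t
n & n + t
n & n + f + t
n & n + p + t
n & n + q + t
n & n + n + t
n & n + n + f
n & n + n + p
n & n + n + q
n & n + n + n

[e [t [f [p [q n]] & [f [p [q n]]]] + [t [f [p [q n]]] + [t [f [p [q n]]]]]]]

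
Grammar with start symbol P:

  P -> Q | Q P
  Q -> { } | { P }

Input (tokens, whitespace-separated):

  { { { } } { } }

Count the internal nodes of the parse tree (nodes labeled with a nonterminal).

8

[P [Q { [P [Q { [P [Q { }]] }] [P [Q { }]]] }]]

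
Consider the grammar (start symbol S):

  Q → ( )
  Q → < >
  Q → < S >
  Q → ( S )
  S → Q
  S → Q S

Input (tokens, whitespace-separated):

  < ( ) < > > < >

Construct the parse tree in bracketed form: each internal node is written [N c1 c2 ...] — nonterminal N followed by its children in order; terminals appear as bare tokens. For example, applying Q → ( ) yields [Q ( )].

[S [Q < [S [Q ( )] [S [Q < >]]] >] [S [Q < >]]]

S
Q S
< S > S
< Q S > S
< ( ) S > S
< ( ) Q > S
< ( ) < > > S
< ( ) < > > Q
< ( ) < > > < >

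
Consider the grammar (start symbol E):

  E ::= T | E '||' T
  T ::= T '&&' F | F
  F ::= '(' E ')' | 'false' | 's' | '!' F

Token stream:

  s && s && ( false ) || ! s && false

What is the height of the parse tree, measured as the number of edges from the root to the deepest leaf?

7

[E [E [T [T [T [F s]] && [F s]] && [F ( [E [T [F false]]] )]]] || [T [T [F ! [F s]]] && [F false]]]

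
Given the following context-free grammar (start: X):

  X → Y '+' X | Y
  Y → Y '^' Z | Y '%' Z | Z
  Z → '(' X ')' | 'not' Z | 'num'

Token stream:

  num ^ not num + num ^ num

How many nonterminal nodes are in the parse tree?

11

[X [Y [Y [Z num]] ^ [Z not [Z num]]] + [X [Y [Y [Z num]] ^ [Z num]]]]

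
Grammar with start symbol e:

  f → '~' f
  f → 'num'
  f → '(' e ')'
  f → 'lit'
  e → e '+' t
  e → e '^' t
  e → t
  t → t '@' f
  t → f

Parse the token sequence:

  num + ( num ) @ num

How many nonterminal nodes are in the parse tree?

11

[e [e [t [f num]]] + [t [t [f ( [e [t [f num]]] )]] @ [f num]]]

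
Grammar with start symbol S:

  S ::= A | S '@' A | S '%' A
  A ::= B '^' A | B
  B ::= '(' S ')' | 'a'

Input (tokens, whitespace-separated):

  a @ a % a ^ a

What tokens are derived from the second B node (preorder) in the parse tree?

a

[S [S [S [A [B a]]] @ [A [B a]]] % [A [B a] ^ [A [B a]]]]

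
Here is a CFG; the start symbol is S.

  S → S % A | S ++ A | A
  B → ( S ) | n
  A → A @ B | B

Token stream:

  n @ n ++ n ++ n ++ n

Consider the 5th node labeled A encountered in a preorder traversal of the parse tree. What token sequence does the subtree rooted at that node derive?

[S [S [S [S [A [A [B n]] @ [B n]]] ++ [A [B n]]] ++ [A [B n]]] ++ [A [B n]]]

n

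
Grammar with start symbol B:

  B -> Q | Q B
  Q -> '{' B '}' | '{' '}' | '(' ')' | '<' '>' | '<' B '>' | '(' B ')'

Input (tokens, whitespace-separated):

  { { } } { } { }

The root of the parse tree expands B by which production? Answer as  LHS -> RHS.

[B [Q { [B [Q { }]] }] [B [Q { }] [B [Q { }]]]]

B -> Q B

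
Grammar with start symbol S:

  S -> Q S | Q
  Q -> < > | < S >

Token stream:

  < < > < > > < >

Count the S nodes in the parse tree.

[S [Q < [S [Q < >] [S [Q < >]]] >] [S [Q < >]]]

4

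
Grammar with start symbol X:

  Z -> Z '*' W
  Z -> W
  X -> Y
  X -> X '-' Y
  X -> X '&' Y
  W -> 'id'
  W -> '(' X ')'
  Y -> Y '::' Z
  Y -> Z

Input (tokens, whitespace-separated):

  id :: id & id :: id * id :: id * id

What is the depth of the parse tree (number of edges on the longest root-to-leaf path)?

[X [X [Y [Y [Z [W id]]] :: [Z [W id]]]] & [Y [Y [Y [Z [W id]]] :: [Z [Z [W id]] * [W id]]] :: [Z [Z [W id]] * [W id]]]]

6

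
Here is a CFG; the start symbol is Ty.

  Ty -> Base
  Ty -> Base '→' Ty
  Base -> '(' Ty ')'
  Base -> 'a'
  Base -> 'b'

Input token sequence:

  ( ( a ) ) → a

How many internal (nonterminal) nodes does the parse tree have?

[Ty [Base ( [Ty [Base ( [Ty [Base a]] )]] )] → [Ty [Base a]]]

8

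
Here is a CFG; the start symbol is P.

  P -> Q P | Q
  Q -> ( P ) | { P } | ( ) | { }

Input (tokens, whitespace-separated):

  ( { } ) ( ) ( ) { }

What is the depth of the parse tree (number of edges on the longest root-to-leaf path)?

5

[P [Q ( [P [Q { }]] )] [P [Q ( )] [P [Q ( )] [P [Q { }]]]]]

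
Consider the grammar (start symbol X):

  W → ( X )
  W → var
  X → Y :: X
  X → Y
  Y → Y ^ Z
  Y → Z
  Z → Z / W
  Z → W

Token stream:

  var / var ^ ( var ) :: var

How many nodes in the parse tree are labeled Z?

5

[X [Y [Y [Z [Z [W var]] / [W var]]] ^ [Z [W ( [X [Y [Z [W var]]]] )]]] :: [X [Y [Z [W var]]]]]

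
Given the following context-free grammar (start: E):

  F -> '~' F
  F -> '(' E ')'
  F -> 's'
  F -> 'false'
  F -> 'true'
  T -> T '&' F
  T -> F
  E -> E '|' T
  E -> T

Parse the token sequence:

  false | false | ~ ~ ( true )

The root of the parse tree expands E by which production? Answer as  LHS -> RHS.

[E [E [E [T [F false]]] | [T [F false]]] | [T [F ~ [F ~ [F ( [E [T [F true]]] )]]]]]

E -> E '|' T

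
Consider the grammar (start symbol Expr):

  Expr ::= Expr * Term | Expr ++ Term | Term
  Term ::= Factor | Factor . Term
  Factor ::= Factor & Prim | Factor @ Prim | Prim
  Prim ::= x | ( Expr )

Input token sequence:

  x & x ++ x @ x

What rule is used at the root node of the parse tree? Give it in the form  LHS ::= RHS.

[Expr [Expr [Term [Factor [Factor [Prim x]] & [Prim x]]]] ++ [Term [Factor [Factor [Prim x]] @ [Prim x]]]]

Expr ::= Expr ++ Term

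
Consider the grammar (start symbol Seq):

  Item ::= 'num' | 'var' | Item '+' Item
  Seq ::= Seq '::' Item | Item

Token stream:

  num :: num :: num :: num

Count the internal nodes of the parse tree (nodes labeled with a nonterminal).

[Seq [Seq [Seq [Seq [Item num]] :: [Item num]] :: [Item num]] :: [Item num]]

8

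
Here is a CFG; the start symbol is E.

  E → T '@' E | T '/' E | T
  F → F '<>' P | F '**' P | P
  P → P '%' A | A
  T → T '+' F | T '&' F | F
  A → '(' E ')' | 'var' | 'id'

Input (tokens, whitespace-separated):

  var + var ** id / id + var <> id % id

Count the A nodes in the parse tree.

7

[E [T [T [F [P [A var]]]] + [F [F [P [A var]]] ** [P [A id]]]] / [E [T [T [F [P [A id]]]] + [F [F [P [A var]]] <> [P [P [A id]] % [A id]]]]]]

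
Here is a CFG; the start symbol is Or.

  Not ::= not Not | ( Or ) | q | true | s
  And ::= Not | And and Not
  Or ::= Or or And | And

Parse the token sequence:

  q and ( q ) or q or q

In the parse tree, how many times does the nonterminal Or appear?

[Or [Or [Or [And [And [Not q]] and [Not ( [Or [And [Not q]]] )]]] or [And [Not q]]] or [And [Not q]]]

4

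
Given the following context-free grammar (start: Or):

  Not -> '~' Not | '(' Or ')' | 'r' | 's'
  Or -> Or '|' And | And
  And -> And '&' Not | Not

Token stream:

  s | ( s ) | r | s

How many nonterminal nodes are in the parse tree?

15

[Or [Or [Or [Or [And [Not s]]] | [And [Not ( [Or [And [Not s]]] )]]] | [And [Not r]]] | [And [Not s]]]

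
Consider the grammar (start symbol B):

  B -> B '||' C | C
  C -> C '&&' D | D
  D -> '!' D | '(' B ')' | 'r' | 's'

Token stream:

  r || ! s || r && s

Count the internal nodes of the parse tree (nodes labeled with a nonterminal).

[B [B [B [C [D r]]] || [C [D ! [D s]]]] || [C [C [D r]] && [D s]]]

12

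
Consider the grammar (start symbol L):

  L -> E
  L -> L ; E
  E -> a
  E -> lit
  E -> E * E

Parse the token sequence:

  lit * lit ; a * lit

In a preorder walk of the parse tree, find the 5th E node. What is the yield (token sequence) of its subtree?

[L [L [E [E lit] * [E lit]]] ; [E [E a] * [E lit]]]

a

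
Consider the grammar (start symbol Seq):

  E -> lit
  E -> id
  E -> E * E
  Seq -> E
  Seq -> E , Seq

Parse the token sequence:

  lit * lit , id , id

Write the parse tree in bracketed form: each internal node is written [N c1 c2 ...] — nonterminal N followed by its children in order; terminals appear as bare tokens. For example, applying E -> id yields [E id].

[Seq [E [E lit] * [E lit]] , [Seq [E id] , [Seq [E id]]]]

Seq
E , Seq
E * E , Seq
lit * E , Seq
lit * lit , Seq
lit * lit , E , Seq
lit * lit , id , Seq
lit * lit , id , E
lit * lit , id , id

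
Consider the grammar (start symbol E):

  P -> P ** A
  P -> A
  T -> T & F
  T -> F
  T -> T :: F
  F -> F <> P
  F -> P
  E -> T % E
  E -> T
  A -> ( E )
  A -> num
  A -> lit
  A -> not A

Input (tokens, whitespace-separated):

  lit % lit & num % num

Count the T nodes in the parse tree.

[E [T [F [P [A lit]]]] % [E [T [T [F [P [A lit]]]] & [F [P [A num]]]] % [E [T [F [P [A num]]]]]]]

4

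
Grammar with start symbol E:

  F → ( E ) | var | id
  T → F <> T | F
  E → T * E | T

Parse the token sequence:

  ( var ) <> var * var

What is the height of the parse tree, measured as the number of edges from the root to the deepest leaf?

[E [T [F ( [E [T [F var]]] )] <> [T [F var]]] * [E [T [F var]]]]

6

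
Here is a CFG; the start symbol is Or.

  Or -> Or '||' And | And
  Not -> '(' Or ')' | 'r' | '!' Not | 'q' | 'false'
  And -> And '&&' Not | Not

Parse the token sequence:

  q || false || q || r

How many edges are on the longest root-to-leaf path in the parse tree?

6

[Or [Or [Or [Or [And [Not q]]] || [And [Not false]]] || [And [Not q]]] || [And [Not r]]]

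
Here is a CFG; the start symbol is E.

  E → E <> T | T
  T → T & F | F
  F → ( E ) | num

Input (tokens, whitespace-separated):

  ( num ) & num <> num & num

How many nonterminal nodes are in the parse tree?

[E [E [T [T [F ( [E [T [F num]]] )]] & [F num]]] <> [T [T [F num]] & [F num]]]

13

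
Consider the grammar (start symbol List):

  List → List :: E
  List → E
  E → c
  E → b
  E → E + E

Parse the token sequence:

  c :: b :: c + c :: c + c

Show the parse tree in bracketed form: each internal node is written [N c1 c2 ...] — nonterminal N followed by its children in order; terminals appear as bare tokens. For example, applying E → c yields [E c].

[List [List [List [List [E c]] :: [E b]] :: [E [E c] + [E c]]] :: [E [E c] + [E c]]]

List
List :: E
List :: E :: E
List :: E :: E :: E
E :: E :: E :: E
c :: E :: E :: E
c :: b :: E :: E
c :: b :: E + E :: E
c :: b :: c + E :: E
c :: b :: c + c :: E
c :: b :: c + c :: E + E
c :: b :: c + c :: c + E
c :: b :: c + c :: c + c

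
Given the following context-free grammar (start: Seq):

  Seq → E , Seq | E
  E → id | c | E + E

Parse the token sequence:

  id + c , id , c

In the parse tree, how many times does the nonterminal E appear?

[Seq [E [E id] + [E c]] , [Seq [E id] , [Seq [E c]]]]

5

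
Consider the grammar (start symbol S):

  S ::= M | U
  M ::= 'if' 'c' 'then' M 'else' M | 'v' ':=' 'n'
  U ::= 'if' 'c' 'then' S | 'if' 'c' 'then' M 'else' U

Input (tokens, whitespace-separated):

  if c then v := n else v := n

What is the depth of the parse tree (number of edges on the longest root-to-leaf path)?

[S [M if c then [M v := n] else [M v := n]]]

3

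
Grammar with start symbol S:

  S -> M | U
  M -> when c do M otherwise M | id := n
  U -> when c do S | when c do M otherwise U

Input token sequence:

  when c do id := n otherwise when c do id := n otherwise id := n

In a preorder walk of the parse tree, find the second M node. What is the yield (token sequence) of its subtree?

id := n

[S [M when c do [M id := n] otherwise [M when c do [M id := n] otherwise [M id := n]]]]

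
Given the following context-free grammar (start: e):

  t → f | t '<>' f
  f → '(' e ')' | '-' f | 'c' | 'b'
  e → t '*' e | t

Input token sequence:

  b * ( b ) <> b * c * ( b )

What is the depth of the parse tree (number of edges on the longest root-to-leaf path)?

[e [t [f b]] * [e [t [t [f ( [e [t [f b]]] )]] <> [f b]] * [e [t [f c]] * [e [t [f ( [e [t [f b]]] )]]]]]]

9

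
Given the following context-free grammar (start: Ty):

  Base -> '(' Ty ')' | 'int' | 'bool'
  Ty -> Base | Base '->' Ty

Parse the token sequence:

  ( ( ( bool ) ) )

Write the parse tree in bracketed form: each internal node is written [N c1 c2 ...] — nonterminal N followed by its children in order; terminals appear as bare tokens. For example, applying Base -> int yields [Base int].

[Ty [Base ( [Ty [Base ( [Ty [Base ( [Ty [Base bool]] )]] )]] )]]

Ty
Base
( Ty )
( Base )
( ( Ty ) )
( ( Base ) )
( ( ( Ty ) ) )
( ( ( Base ) ) )
( ( ( bool ) ) )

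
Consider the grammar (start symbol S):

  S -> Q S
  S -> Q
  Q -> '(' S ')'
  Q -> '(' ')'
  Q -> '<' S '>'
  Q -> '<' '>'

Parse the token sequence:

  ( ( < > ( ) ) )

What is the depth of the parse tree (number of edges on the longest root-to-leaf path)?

7

[S [Q ( [S [Q ( [S [Q < >] [S [Q ( )]]] )]] )]]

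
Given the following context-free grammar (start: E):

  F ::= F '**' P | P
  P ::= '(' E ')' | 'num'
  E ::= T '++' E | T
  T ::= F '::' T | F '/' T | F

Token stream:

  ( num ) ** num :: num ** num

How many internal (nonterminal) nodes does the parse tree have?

[E [T [F [F [P ( [E [T [F [P num]]]] )]] ** [P num]] :: [T [F [F [P num]] ** [P num]]]]]

15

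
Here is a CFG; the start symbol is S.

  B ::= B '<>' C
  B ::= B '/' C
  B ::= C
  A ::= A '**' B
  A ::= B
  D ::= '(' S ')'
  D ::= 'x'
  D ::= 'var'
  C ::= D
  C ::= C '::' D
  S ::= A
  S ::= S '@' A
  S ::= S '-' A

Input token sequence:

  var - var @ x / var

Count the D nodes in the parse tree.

4

[S [S [S [A [B [C [D var]]]]] - [A [B [C [D var]]]]] @ [A [B [B [C [D x]]] / [C [D var]]]]]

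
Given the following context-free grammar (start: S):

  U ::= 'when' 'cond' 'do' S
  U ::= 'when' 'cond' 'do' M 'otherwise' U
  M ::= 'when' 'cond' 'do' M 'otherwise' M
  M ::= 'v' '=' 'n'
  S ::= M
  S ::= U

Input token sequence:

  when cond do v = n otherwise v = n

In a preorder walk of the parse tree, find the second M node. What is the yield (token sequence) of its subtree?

v = n

[S [M when cond do [M v = n] otherwise [M v = n]]]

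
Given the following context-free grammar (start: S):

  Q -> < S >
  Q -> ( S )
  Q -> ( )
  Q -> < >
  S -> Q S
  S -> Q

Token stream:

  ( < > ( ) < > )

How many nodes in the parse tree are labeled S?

4

[S [Q ( [S [Q < >] [S [Q ( )] [S [Q < >]]]] )]]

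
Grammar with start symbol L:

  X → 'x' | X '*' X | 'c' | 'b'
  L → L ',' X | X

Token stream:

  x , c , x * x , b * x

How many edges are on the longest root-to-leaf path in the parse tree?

5

[L [L [L [L [X x]] , [X c]] , [X [X x] * [X x]]] , [X [X b] * [X x]]]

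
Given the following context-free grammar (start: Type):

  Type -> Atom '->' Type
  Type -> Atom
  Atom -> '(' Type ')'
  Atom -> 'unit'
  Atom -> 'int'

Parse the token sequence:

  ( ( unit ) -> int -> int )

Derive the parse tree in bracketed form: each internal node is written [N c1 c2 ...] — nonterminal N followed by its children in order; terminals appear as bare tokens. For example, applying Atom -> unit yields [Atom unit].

Type
Atom
( Type )
( Atom -> Type )
( ( Type ) -> Type )
( ( Atom ) -> Type )
( ( unit ) -> Type )
( ( unit ) -> Atom -> Type )
( ( unit ) -> int -> Type )
( ( unit ) -> int -> Atom )
( ( unit ) -> int -> int )

[Type [Atom ( [Type [Atom ( [Type [Atom unit]] )] -> [Type [Atom int] -> [Type [Atom int]]]] )]]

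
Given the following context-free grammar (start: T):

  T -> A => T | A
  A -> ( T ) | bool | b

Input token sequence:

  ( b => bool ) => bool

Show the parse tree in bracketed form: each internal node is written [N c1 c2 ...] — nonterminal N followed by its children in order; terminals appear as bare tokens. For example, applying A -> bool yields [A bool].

T
A => T
( T ) => T
( A => T ) => T
( b => T ) => T
( b => A ) => T
( b => bool ) => T
( b => bool ) => A
( b => bool ) => bool

[T [A ( [T [A b] => [T [A bool]]] )] => [T [A bool]]]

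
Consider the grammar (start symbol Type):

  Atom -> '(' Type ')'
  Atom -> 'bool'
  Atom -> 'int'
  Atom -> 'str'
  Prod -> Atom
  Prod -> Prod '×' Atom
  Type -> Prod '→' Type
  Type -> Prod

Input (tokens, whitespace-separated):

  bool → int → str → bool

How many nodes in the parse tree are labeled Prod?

[Type [Prod [Atom bool]] → [Type [Prod [Atom int]] → [Type [Prod [Atom str]] → [Type [Prod [Atom bool]]]]]]

4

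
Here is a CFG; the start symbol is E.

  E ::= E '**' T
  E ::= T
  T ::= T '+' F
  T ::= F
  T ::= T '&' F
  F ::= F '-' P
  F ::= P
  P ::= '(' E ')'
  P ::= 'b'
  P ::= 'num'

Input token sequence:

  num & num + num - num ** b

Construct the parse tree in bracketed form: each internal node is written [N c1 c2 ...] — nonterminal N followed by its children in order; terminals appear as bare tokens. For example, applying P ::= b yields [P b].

E
E ** T
T ** T
T + F ** T
T & F + F ** T
F & F + F ** T
P & F + F ** T
num & F + F ** T
num & P + F ** T
num & num + F ** T
num & num + F - P ** T
num & num + P - P ** T
num & num + num - P ** T
num & num + num - num ** T
num & num + num - num ** F
num & num + num - num ** P
num & num + num - num ** b

[E [E [T [T [T [F [P num]]] & [F [P num]]] + [F [F [P num]] - [P num]]]] ** [T [F [P b]]]]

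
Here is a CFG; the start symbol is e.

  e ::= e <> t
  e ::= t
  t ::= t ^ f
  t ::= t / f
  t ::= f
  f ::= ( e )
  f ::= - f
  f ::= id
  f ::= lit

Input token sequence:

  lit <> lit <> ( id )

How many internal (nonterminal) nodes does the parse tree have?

12

[e [e [e [t [f lit]]] <> [t [f lit]]] <> [t [f ( [e [t [f id]]] )]]]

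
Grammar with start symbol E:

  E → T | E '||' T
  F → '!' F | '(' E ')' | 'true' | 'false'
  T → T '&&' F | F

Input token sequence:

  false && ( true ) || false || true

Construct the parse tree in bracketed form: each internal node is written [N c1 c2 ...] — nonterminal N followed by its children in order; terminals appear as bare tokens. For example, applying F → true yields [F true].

E
E || T
E || T || T
T || T || T
T && F || T || T
F && F || T || T
false && F || T || T
false && ( E ) || T || T
false && ( T ) || T || T
false && ( F ) || T || T
false && ( true ) || T || T
false && ( true ) || F || T
false && ( true ) || false || T
false && ( true ) || false || F
false && ( true ) || false || true

[E [E [E [T [T [F false]] && [F ( [E [T [F true]]] )]]] || [T [F false]]] || [T [F true]]]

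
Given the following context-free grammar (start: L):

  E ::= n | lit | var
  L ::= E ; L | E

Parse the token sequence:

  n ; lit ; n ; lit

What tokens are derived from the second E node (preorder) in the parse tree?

lit

[L [E n] ; [L [E lit] ; [L [E n] ; [L [E lit]]]]]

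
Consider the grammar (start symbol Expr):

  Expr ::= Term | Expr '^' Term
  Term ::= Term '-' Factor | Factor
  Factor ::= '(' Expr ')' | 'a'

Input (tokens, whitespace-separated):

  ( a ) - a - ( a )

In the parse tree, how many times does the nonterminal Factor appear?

[Expr [Term [Term [Term [Factor ( [Expr [Term [Factor a]]] )]] - [Factor a]] - [Factor ( [Expr [Term [Factor a]]] )]]]

5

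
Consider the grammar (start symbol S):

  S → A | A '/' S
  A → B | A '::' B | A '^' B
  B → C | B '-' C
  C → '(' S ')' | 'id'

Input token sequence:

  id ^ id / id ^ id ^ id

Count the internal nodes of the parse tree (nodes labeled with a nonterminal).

[S [A [A [B [C id]]] ^ [B [C id]]] / [S [A [A [A [B [C id]]] ^ [B [C id]]] ^ [B [C id]]]]]

17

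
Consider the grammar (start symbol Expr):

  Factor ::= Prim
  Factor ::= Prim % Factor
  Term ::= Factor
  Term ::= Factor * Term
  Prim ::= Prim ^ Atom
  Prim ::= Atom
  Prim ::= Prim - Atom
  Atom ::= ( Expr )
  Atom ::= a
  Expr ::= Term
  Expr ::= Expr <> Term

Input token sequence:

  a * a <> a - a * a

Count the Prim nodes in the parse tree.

5

[Expr [Expr [Term [Factor [Prim [Atom a]]] * [Term [Factor [Prim [Atom a]]]]]] <> [Term [Factor [Prim [Prim [Atom a]] - [Atom a]]] * [Term [Factor [Prim [Atom a]]]]]]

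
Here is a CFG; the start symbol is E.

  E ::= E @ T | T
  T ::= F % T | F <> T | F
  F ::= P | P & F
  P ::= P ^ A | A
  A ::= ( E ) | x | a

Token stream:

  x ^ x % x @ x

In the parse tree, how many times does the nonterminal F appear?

[E [E [T [F [P [P [A x]] ^ [A x]]] % [T [F [P [A x]]]]]] @ [T [F [P [A x]]]]]

3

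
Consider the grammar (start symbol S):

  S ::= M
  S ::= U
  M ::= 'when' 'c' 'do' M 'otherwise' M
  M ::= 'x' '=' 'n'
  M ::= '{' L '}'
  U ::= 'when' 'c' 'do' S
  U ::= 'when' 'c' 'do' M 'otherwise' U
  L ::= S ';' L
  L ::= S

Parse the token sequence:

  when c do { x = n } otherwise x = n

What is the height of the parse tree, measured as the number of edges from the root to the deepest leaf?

6

[S [M when c do [M { [L [S [M x = n]]] }] otherwise [M x = n]]]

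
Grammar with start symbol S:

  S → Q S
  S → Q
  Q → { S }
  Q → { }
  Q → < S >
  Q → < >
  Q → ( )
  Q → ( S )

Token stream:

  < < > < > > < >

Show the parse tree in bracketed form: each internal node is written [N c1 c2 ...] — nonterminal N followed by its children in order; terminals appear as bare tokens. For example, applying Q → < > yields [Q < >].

S
Q S
< S > S
< Q S > S
< < > S > S
< < > Q > S
< < > < > > S
< < > < > > Q
< < > < > > < >

[S [Q < [S [Q < >] [S [Q < >]]] >] [S [Q < >]]]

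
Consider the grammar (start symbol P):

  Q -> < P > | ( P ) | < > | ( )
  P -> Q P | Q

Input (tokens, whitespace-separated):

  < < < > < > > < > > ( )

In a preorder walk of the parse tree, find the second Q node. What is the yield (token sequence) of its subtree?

[P [Q < [P [Q < [P [Q < >] [P [Q < >]]] >] [P [Q < >]]] >] [P [Q ( )]]]

< < > < > >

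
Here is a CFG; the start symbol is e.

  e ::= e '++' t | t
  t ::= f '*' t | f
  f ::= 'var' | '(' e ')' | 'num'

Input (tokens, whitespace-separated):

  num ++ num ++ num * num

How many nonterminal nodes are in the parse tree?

11

[e [e [e [t [f num]]] ++ [t [f num]]] ++ [t [f num] * [t [f num]]]]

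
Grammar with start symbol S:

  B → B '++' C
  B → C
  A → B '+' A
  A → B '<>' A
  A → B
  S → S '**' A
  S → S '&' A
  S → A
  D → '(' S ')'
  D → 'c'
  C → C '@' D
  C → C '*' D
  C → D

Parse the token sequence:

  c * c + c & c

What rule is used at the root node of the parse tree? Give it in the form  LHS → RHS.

S → S '&' A

[S [S [A [B [C [C [D c]] * [D c]]] + [A [B [C [D c]]]]]] & [A [B [C [D c]]]]]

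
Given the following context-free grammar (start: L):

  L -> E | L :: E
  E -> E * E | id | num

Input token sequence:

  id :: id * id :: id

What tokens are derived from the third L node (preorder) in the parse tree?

id

[L [L [L [E id]] :: [E [E id] * [E id]]] :: [E id]]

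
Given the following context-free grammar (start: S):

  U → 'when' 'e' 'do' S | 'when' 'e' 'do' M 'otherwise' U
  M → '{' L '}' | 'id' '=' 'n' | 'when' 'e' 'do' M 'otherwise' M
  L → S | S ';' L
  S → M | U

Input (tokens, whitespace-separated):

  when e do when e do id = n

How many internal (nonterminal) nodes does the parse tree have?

6

[S [U when e do [S [U when e do [S [M id = n]]]]]]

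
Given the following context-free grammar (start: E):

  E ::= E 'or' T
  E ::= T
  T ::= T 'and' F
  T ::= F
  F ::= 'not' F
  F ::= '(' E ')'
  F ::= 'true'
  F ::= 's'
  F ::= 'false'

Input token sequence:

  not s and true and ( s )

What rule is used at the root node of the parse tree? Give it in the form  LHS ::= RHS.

[E [T [T [T [F not [F s]]] and [F true]] and [F ( [E [T [F s]]] )]]]

E ::= T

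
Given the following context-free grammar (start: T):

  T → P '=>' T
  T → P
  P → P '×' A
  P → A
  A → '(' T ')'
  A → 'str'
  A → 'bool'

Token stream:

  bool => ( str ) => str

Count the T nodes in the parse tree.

[T [P [A bool]] => [T [P [A ( [T [P [A str]]] )]] => [T [P [A str]]]]]

4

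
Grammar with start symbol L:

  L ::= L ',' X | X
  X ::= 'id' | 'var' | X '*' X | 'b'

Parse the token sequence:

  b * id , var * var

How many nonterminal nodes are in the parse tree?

8

[L [L [X [X b] * [X id]]] , [X [X var] * [X var]]]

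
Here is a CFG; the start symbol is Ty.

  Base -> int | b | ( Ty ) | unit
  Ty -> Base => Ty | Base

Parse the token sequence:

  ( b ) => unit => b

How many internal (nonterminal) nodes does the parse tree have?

8

[Ty [Base ( [Ty [Base b]] )] => [Ty [Base unit] => [Ty [Base b]]]]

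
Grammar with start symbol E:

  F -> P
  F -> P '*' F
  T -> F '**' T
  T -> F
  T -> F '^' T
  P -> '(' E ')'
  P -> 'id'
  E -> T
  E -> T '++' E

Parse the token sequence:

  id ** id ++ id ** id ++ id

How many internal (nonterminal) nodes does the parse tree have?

[E [T [F [P id]] ** [T [F [P id]]]] ++ [E [T [F [P id]] ** [T [F [P id]]]] ++ [E [T [F [P id]]]]]]

18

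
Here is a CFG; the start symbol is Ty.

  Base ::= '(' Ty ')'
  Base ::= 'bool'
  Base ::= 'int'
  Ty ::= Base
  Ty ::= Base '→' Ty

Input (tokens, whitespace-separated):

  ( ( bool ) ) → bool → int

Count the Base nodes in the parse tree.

5

[Ty [Base ( [Ty [Base ( [Ty [Base bool]] )]] )] → [Ty [Base bool] → [Ty [Base int]]]]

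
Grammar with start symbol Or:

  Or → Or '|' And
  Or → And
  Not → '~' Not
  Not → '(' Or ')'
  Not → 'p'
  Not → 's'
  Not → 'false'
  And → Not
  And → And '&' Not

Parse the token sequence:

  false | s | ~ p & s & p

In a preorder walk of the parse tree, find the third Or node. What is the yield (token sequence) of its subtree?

[Or [Or [Or [And [Not false]]] | [And [Not s]]] | [And [And [And [Not ~ [Not p]]] & [Not s]] & [Not p]]]

false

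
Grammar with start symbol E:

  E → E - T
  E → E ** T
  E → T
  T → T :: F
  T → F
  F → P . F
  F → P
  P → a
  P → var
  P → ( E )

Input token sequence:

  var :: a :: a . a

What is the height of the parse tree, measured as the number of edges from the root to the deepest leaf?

6

[E [T [T [T [F [P var]]] :: [F [P a]]] :: [F [P a] . [F [P a]]]]]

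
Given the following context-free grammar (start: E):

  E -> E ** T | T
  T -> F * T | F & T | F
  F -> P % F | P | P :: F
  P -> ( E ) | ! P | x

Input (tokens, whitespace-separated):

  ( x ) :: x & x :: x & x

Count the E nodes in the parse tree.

2

[E [T [F [P ( [E [T [F [P x]]]] )] :: [F [P x]]] & [T [F [P x] :: [F [P x]]] & [T [F [P x]]]]]]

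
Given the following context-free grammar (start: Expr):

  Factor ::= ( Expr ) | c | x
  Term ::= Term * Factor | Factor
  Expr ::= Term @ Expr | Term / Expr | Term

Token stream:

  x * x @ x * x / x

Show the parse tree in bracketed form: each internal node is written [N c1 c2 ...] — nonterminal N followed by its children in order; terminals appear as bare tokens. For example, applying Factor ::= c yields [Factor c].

[Expr [Term [Term [Factor x]] * [Factor x]] @ [Expr [Term [Term [Factor x]] * [Factor x]] / [Expr [Term [Factor x]]]]]

Expr
Term @ Expr
Term * Factor @ Expr
Factor * Factor @ Expr
x * Factor @ Expr
x * x @ Expr
x * x @ Term / Expr
x * x @ Term * Factor / Expr
x * x @ Factor * Factor / Expr
x * x @ x * Factor / Expr
x * x @ x * x / Expr
x * x @ x * x / Term
x * x @ x * x / Factor
x * x @ x * x / x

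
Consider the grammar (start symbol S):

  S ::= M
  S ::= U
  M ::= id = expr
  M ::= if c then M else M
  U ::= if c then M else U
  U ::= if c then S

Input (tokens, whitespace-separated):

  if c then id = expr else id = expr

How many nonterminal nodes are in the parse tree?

4

[S [M if c then [M id = expr] else [M id = expr]]]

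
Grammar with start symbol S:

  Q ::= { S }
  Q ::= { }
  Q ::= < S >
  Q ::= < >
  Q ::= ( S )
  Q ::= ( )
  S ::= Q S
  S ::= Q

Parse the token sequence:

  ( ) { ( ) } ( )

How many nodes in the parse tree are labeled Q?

4

[S [Q ( )] [S [Q { [S [Q ( )]] }] [S [Q ( )]]]]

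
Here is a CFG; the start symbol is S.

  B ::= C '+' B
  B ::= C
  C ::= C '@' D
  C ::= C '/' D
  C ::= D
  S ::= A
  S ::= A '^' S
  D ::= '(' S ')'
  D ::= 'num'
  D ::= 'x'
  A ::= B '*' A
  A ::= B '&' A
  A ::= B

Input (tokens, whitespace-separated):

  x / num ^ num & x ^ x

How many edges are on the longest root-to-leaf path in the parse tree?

[S [A [B [C [C [D x]] / [D num]]]] ^ [S [A [B [C [D num]]] & [A [B [C [D x]]]]] ^ [S [A [B [C [D x]]]]]]]

7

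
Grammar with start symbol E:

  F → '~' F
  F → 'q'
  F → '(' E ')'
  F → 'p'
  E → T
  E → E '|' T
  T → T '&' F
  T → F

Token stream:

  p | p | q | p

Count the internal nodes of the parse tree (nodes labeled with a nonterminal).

12

[E [E [E [E [T [F p]]] | [T [F p]]] | [T [F q]]] | [T [F p]]]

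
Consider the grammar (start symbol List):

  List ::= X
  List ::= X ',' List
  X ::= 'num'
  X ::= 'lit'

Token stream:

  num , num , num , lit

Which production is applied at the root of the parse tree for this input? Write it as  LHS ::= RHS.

[List [X num] , [List [X num] , [List [X num] , [List [X lit]]]]]

List ::= X ',' List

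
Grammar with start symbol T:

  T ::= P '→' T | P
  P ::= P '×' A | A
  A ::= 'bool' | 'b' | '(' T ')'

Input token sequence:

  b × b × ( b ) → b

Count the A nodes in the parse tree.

5

[T [P [P [P [A b]] × [A b]] × [A ( [T [P [A b]]] )]] → [T [P [A b]]]]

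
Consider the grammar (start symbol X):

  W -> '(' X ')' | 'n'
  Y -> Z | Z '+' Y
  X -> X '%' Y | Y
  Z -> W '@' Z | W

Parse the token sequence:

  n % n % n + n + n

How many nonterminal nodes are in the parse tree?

[X [X [X [Y [Z [W n]]]] % [Y [Z [W n]]]] % [Y [Z [W n]] + [Y [Z [W n]] + [Y [Z [W n]]]]]]

18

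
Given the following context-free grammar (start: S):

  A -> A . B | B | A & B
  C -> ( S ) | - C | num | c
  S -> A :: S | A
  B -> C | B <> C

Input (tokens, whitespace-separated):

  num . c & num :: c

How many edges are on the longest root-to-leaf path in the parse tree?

[S [A [A [A [B [C num]]] . [B [C c]]] & [B [C num]]] :: [S [A [B [C c]]]]]

6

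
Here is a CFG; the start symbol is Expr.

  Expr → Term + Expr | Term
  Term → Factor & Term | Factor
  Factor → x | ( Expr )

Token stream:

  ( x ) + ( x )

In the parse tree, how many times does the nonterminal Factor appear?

4

[Expr [Term [Factor ( [Expr [Term [Factor x]]] )]] + [Expr [Term [Factor ( [Expr [Term [Factor x]]] )]]]]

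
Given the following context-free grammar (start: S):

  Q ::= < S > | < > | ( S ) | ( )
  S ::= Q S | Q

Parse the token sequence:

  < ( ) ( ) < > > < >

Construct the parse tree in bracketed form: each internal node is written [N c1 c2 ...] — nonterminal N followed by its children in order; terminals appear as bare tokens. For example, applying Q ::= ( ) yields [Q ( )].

S
Q S
< S > S
< Q S > S
< ( ) S > S
< ( ) Q S > S
< ( ) ( ) S > S
< ( ) ( ) Q > S
< ( ) ( ) < > > S
< ( ) ( ) < > > Q
< ( ) ( ) < > > < >

[S [Q < [S [Q ( )] [S [Q ( )] [S [Q < >]]]] >] [S [Q < >]]]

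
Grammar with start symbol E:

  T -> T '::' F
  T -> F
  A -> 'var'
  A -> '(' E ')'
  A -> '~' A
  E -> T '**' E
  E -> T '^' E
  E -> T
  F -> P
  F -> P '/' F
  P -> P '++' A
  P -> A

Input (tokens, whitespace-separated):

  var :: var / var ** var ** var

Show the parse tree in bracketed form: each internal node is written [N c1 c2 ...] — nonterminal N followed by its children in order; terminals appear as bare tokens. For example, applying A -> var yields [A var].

E
T ** E
T :: F ** E
F :: F ** E
P :: F ** E
A :: F ** E
var :: F ** E
var :: P / F ** E
var :: A / F ** E
var :: var / F ** E
var :: var / P ** E
var :: var / A ** E
var :: var / var ** E
var :: var / var ** T ** E
var :: var / var ** F ** E
var :: var / var ** P ** E
var :: var / var ** A ** E
var :: var / var ** var ** E
var :: var / var ** var ** T
var :: var / var ** var ** F
var :: var / var ** var ** P
var :: var / var ** var ** A
var :: var / var ** var ** var

[E [T [T [F [P [A var]]]] :: [F [P [A var]] / [F [P [A var]]]]] ** [E [T [F [P [A var]]]] ** [E [T [F [P [A var]]]]]]]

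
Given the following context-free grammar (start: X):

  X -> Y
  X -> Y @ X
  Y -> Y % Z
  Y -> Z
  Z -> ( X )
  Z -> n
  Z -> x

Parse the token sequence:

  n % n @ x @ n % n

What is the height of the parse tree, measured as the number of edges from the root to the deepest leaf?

6

[X [Y [Y [Z n]] % [Z n]] @ [X [Y [Z x]] @ [X [Y [Y [Z n]] % [Z n]]]]]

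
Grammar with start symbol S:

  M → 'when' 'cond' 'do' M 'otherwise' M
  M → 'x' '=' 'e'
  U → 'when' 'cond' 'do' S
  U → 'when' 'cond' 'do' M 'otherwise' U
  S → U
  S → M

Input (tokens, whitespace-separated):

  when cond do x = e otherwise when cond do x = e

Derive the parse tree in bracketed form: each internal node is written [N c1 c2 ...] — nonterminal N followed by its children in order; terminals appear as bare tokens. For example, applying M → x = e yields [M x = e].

S
U
when cond do M otherwise U
when cond do x = e otherwise U
when cond do x = e otherwise when cond do S
when cond do x = e otherwise when cond do M
when cond do x = e otherwise when cond do x = e

[S [U when cond do [M x = e] otherwise [U when cond do [S [M x = e]]]]]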